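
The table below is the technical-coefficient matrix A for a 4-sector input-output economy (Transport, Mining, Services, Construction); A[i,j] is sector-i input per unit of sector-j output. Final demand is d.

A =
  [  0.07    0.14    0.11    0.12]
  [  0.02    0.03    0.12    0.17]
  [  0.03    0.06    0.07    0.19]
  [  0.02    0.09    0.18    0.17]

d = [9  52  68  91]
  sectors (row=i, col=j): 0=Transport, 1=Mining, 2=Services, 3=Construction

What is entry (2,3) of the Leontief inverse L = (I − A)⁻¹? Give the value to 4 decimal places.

Form M = I − A:
  [  0.93   -0.14   -0.11   -0.12]
  [ -0.02    0.97   -0.12   -0.17]
  [ -0.03   -0.06    0.93   -0.19]
  [ -0.02   -0.09   -0.18    0.83]
Leontief inverse L = M⁻¹:
  [  1.0911    0.1925    0.2010    0.2432]
  [  0.0352    1.0730    0.1948    0.2694]
  [  0.0456    0.1048    1.1506    0.2915]
  [  0.0400    0.1437    0.2755    1.3031]
Total output x = L · d:
  x_0 = 1.0911·9 + 0.1925·52 + 0.2010·68 + 0.2432·91 = 55.6232
  x_1 = 0.0352·9 + 1.0730·52 + 0.1948·68 + 0.2694·91 = 93.8790
  x_2 = 0.0456·9 + 0.1048·52 + 1.1506·68 + 0.2915·91 = 110.6234
  x_3 = 0.0400·9 + 0.1437·52 + 0.2755·68 + 1.3031·91 = 145.1491

L[2,3] = 0.2915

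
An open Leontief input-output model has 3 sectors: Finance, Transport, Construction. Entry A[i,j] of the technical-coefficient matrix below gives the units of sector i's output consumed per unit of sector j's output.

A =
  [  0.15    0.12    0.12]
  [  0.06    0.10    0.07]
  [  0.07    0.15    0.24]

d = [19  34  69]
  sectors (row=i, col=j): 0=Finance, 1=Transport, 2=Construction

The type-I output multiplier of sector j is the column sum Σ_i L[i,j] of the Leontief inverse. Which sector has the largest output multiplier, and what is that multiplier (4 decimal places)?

Form M = I − A:
  [  0.85   -0.12   -0.12]
  [ -0.06    0.90   -0.07]
  [ -0.07   -0.15    0.76]
Leontief inverse L = M⁻¹:
  [  1.2075    0.1958    0.2087]
  [  0.0905    1.1431    0.1196]
  [  0.1291    0.2436    1.3586]
Total output x = L · d:
  x_0 = 1.2075·19 + 0.1958·34 + 0.2087·69 = 43.9978
  x_1 = 0.0905·19 + 1.1431·34 + 0.1196·69 = 48.8373
  x_2 = 0.1291·19 + 0.2436·34 + 1.3586·69 = 104.4808
Output multipliers (column sums of L):
  Finance: 1.4271
  Transport: 1.5825
  Construction: 1.6869

Construction (1.6869)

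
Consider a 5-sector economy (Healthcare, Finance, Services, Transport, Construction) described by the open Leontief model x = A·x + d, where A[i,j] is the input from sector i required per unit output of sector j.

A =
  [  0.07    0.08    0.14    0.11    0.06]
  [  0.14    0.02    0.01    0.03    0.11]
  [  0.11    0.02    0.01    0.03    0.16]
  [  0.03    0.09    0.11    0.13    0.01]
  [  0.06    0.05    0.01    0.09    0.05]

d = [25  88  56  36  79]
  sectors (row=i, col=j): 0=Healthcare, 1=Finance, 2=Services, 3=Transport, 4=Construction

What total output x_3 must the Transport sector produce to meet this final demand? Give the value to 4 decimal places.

67.0699

Form M = I − A:
  [  0.93   -0.08   -0.14   -0.11   -0.06]
  [ -0.14    0.98   -0.01   -0.03   -0.11]
  [ -0.11   -0.02    0.99   -0.03   -0.16]
  [ -0.03   -0.09   -0.11    0.87   -0.01]
  [ -0.06   -0.05   -0.01   -0.09    0.95]
Leontief inverse L = M⁻¹:
  [  1.1270    0.1168    0.1800    0.1648    0.1168]
  [  0.1748    1.0496    0.0450    0.0744    0.1409]
  [  0.1455    0.0498    1.0415    0.0758    0.1912]
  [  0.0764    0.1198    0.1430    1.1738    0.0551]
  [  0.0891    0.0745    0.0383    0.1263    1.0747]
Total output x = L · d:
  x_0 = 1.1270·25 + 0.1168·88 + 0.1800·56 + 0.1648·36 + 0.1168·79 = 63.6894
  x_1 = 0.1748·25 + 1.0496·88 + 0.0450·56 + 0.0744·36 + 0.1409·79 = 113.0728
  x_2 = 0.1455·25 + 0.0498·88 + 1.0415·56 + 0.0758·36 + 0.1912·79 = 84.1807
  x_3 = 0.0764·25 + 0.1198·88 + 0.1430·56 + 1.1738·36 + 0.0551·79 = 67.0699
  x_4 = 0.0891·25 + 0.0745·88 + 0.0383·56 + 0.1263·36 + 1.0747·79 = 100.3717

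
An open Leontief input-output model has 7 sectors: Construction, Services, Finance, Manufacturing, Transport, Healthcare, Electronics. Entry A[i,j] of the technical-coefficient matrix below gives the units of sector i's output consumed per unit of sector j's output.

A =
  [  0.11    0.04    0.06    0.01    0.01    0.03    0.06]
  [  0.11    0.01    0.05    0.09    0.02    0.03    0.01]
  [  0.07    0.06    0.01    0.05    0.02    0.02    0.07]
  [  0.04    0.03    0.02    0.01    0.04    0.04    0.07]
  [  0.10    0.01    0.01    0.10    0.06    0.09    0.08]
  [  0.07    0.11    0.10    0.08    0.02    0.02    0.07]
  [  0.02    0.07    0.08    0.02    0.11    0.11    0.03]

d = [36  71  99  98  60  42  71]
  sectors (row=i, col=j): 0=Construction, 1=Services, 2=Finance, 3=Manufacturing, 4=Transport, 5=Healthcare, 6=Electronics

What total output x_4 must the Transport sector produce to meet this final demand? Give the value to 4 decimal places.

Form M = I − A:
  [  0.89   -0.04   -0.06   -0.01   -0.01   -0.03   -0.06]
  [ -0.11    0.99   -0.05   -0.09   -0.02   -0.03   -0.01]
  [ -0.07   -0.06    0.99   -0.05   -0.02   -0.02   -0.07]
  [ -0.04   -0.03   -0.02    0.99   -0.04   -0.04   -0.07]
  [ -0.10   -0.01   -0.01   -0.10    0.94   -0.09   -0.08]
  [ -0.07   -0.11   -0.10   -0.08   -0.02    0.98   -0.07]
  [ -0.02   -0.07   -0.08   -0.02   -0.11   -0.11    0.97]
Leontief inverse L = M⁻¹:
  [  1.1489    0.0648    0.0861    0.0306    0.0279    0.0524    0.0862]
  [  0.1468    1.0323    0.0717    0.1073    0.0352    0.0496    0.0391]
  [  0.1045    0.0809    1.0343    0.0701    0.0397    0.0438    0.0934]
  [  0.0694    0.0505    0.0418    1.0303    0.0586    0.0622    0.0915]
  [  0.1505    0.0466    0.0477    0.1309    1.0899    0.1261    0.1217]
  [  0.1233    0.1413    0.1322    0.1127    0.0468    1.0521    0.1065]
  [  0.0754    0.1048    0.1135    0.0630    0.1365    0.1432    1.0710]
Total output x = L · d:
  x_0 = 1.1489·36 + 0.0648·71 + 0.0861·99 + 0.0306·98 + 0.0279·60 + 0.0524·42 + 0.0862·71 = 67.4856
  x_1 = 0.1468·36 + 1.0323·71 + 0.0717·99 + 0.1073·98 + 0.0352·60 + 0.0496·42 + 0.0391·71 = 103.1655
  x_2 = 0.1045·36 + 0.0809·71 + 1.0343·99 + 0.0701·98 + 0.0397·60 + 0.0438·42 + 0.0934·71 = 129.6238
  x_3 = 0.0694·36 + 0.0505·71 + 0.0418·99 + 1.0303·98 + 0.0586·60 + 0.0622·42 + 0.0915·71 = 123.8230
  x_4 = 0.1505·36 + 0.0466·71 + 0.0477·99 + 0.1309·98 + 1.0899·60 + 0.1261·42 + 0.1217·71 = 105.6051
  x_5 = 0.1233·36 + 0.1413·71 + 0.1322·99 + 0.1127·98 + 0.0468·60 + 1.0521·42 + 0.1065·71 = 93.1629
  x_6 = 0.0754·36 + 0.1048·71 + 0.1135·99 + 0.0630·98 + 0.1365·60 + 0.1432·42 + 1.0710·71 = 117.8166

105.6051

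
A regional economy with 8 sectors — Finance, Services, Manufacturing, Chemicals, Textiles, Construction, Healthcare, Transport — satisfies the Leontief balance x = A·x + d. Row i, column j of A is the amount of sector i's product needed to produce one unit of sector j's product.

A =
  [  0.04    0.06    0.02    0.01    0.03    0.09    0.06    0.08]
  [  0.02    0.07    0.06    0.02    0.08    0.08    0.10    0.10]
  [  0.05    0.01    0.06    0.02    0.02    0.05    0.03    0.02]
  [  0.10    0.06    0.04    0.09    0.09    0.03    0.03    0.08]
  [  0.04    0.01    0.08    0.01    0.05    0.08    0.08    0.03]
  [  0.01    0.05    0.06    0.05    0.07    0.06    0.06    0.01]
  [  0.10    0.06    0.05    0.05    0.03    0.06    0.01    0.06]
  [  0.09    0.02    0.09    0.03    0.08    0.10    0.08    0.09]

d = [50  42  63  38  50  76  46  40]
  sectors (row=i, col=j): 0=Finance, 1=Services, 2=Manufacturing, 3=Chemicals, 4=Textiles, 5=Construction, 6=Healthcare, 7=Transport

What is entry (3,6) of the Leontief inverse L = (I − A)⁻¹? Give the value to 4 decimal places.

L[3,6] = 0.0842

Form M = I − A:
  [  0.96   -0.06   -0.02   -0.01   -0.03   -0.09   -0.06   -0.08]
  [ -0.02    0.93   -0.06   -0.02   -0.08   -0.08   -0.10   -0.10]
  [ -0.05   -0.01    0.94   -0.02   -0.02   -0.05   -0.03   -0.02]
  [ -0.10   -0.06   -0.04    0.91   -0.09   -0.03   -0.03   -0.08]
  [ -0.04   -0.01   -0.08   -0.01    0.95   -0.08   -0.08   -0.03]
  [ -0.01   -0.05   -0.06   -0.05   -0.07    0.94   -0.06   -0.01]
  [ -0.10   -0.06   -0.05   -0.05   -0.03   -0.06    0.99   -0.06]
  [ -0.09   -0.02   -0.09   -0.03   -0.08   -0.10   -0.08    0.91]
Leontief inverse L = M⁻¹:
  [  1.0762    0.0896    0.0617    0.0331    0.0695    0.1400    0.1009    0.1192]
  [  0.0715    1.1068    0.1174    0.0505    0.1310    0.1458    0.1528    0.1509]
  [  0.0726    0.0276    1.0840    0.0343    0.0417    0.0794    0.0527    0.0420]
  [  0.1521    0.0981    0.0929    1.1207    0.1423    0.0956    0.0842    0.1360]
  [  0.0736    0.0347    0.1166    0.0309    1.0809    0.1227    0.1121    0.0599]
  [  0.0438    0.0759    0.0971    0.0725    0.1044    1.1014    0.0941    0.0424]
  [  0.1380    0.0917    0.0912    0.0738    0.0713    0.1126    1.0537    0.1038]
  [  0.1436    0.0586    0.1479    0.0619    0.1313    0.1698    0.1341    1.1417]
Total output x = L · d:
  x_0 = 1.0762·50 + 0.0896·42 + 0.0617·63 + 0.0331·38 + 0.0695·50 + 0.1400·76 + 0.1009·46 + 0.1192·40 = 86.2420
  x_1 = 0.0715·50 + 1.1068·42 + 0.1174·63 + 0.0505·38 + 0.1310·50 + 0.1458·76 + 0.1528·46 + 0.1509·40 = 90.0722
  x_2 = 0.0726·50 + 0.0276·42 + 1.0840·63 + 0.0343·38 + 0.0417·50 + 0.0794·76 + 0.0527·46 + 0.0420·40 = 86.6118
  x_3 = 0.1521·50 + 0.0981·42 + 0.0929·63 + 1.1207·38 + 0.1423·50 + 0.0956·76 + 0.0842·46 + 0.1360·40 = 83.8596
  x_4 = 0.0736·50 + 0.0347·42 + 0.1166·63 + 0.0309·38 + 1.0809·50 + 0.1227·76 + 0.1121·46 + 0.0599·40 = 84.5846
  x_5 = 0.0438·50 + 0.0759·42 + 0.0971·63 + 0.0725·38 + 0.1044·50 + 1.1014·76 + 0.0941·46 + 0.0424·40 = 109.1970
  x_6 = 0.1380·50 + 0.0917·42 + 0.0912·63 + 0.0738·38 + 0.0713·50 + 0.1126·76 + 1.0537·46 + 0.1038·40 = 84.0390
  x_7 = 0.1436·50 + 0.0586·42 + 0.1479·63 + 0.0619·38 + 0.1313·50 + 0.1698·76 + 0.1341·46 + 1.1417·40 = 92.6194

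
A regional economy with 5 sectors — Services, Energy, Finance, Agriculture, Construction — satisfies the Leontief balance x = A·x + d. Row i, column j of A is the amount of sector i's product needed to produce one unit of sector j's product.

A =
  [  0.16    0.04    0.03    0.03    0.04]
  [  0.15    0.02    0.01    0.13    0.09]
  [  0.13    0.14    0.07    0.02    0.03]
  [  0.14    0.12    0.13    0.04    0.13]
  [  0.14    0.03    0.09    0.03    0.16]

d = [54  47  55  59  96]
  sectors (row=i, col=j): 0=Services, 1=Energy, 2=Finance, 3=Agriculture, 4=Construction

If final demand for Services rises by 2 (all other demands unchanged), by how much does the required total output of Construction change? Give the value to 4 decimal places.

Form M = I − A:
  [  0.84   -0.04   -0.03   -0.03   -0.04]
  [ -0.15    0.98   -0.01   -0.13   -0.09]
  [ -0.13   -0.14    0.93   -0.02   -0.03]
  [ -0.14   -0.12   -0.13    0.96   -0.13]
  [ -0.14   -0.03   -0.09   -0.03    0.84]
Leontief inverse L = M⁻¹:
  [  1.2320    0.0667    0.0549    0.0510    0.0757]
  [  0.2501    1.0626    0.0563    0.1576    0.1522]
  [  0.2238    0.1755    1.0997    0.0561    0.0774]
  [  0.2748    0.1764    0.1823    1.0844    0.2063]
  [  0.2481    0.0742    0.1355    0.0589    1.2242]
Total output x = L · d:
  x_0 = 1.2320·54 + 0.0667·47 + 0.0549·55 + 0.0510·59 + 0.0757·96 = 82.9596
  x_1 = 0.2501·54 + 1.0626·47 + 0.0563·55 + 0.1576·59 + 0.1522·96 = 90.4504
  x_2 = 0.2238·54 + 0.1755·47 + 1.0997·55 + 0.0561·59 + 0.0774·96 = 91.5554
  x_3 = 0.2748·54 + 0.1764·47 + 0.1823·55 + 1.0844·59 + 0.2063·96 = 116.9409
  x_4 = 0.2481·54 + 0.0742·47 + 0.1355·55 + 0.0589·59 + 1.2242·96 = 145.3286
Δx_4 = L[4,0] · Δd_0 = 0.2481 · 2 = 0.4961

0.4961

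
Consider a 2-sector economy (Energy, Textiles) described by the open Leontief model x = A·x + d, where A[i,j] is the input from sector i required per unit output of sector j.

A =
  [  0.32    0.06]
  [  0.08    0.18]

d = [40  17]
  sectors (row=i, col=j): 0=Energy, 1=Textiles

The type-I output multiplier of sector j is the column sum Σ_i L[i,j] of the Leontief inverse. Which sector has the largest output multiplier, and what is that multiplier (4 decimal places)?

Energy (1.6281)

Form M = I − A:
  [  0.68   -0.06]
  [ -0.08    0.82]
Leontief inverse L = M⁻¹:
  [  1.4834    0.1085]
  [  0.1447    1.2301]
Total output x = L · d:
  x_0 = 1.4834·40 + 0.1085·17 = 61.1795
  x_1 = 0.1447·40 + 1.2301·17 = 26.7004
Output multipliers (column sums of L):
  Energy: 1.6281
  Textiles: 1.3386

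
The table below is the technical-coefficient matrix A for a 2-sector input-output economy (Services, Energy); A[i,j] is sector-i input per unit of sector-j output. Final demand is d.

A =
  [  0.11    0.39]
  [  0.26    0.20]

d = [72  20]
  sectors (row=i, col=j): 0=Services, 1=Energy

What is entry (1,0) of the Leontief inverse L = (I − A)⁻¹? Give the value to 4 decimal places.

L[1,0] = 0.4258

Form M = I − A:
  [  0.89   -0.39]
  [ -0.26    0.80]
Leontief inverse L = M⁻¹:
  [  1.3102    0.6387]
  [  0.4258    1.4576]
Total output x = L · d:
  x_0 = 1.3102·72 + 0.6387·20 = 107.1078
  x_1 = 0.4258·72 + 1.4576·20 = 59.8100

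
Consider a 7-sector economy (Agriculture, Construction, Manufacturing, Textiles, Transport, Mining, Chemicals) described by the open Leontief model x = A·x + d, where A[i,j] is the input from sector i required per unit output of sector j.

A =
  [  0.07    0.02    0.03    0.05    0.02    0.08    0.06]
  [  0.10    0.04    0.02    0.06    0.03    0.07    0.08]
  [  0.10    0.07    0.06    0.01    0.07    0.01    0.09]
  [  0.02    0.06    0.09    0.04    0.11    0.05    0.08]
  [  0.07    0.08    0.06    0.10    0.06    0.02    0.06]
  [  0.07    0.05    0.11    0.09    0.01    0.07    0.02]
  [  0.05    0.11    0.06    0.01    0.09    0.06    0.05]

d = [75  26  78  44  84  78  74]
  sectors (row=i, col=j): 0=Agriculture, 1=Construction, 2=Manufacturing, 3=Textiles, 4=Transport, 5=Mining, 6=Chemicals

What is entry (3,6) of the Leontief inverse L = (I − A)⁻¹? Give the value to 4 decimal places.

L[3,6] = 0.1295

Form M = I − A:
  [  0.93   -0.02   -0.03   -0.05   -0.02   -0.08   -0.06]
  [ -0.10    0.96   -0.02   -0.06   -0.03   -0.07   -0.08]
  [ -0.10   -0.07    0.94   -0.01   -0.07   -0.01   -0.09]
  [ -0.02   -0.06   -0.09    0.96   -0.11   -0.05   -0.08]
  [ -0.07   -0.08   -0.06   -0.10    0.94   -0.02   -0.06]
  [ -0.07   -0.05   -0.11   -0.09   -0.01    0.93   -0.02]
  [ -0.05   -0.11   -0.06   -0.01   -0.09   -0.06    0.95]
Leontief inverse L = M⁻¹:
  [  1.1068    0.0533    0.0660    0.0782    0.0494    0.1112    0.0927]
  [  0.1443    1.0799    0.0611    0.0939    0.0657    0.1086    0.1202]
  [  0.1496    0.1124    1.0959    0.0431    0.1068    0.0464    0.1341]
  [  0.0749    0.1112    0.1363    1.0795    0.1549    0.0860    0.1295]
  [  0.1214    0.1266    0.1043    0.1372    1.1055    0.0594    0.1108]
  [  0.1196    0.0908    0.1544    0.1230    0.0495    1.1060    0.0666]
  [  0.1043    0.1538    0.1008    0.0498    0.1264    0.0977    1.0960]
Total output x = L · d:
  x_0 = 1.1068·75 + 0.0533·26 + 0.0660·78 + 0.0782·44 + 0.0494·84 + 0.1112·78 + 0.0927·74 = 112.6686
  x_1 = 0.1443·75 + 1.0799·26 + 0.0611·78 + 0.0939·44 + 0.0657·84 + 0.1086·78 + 0.1202·74 = 70.6874
  x_2 = 0.1496·75 + 0.1124·26 + 1.0959·78 + 0.0431·44 + 0.1068·84 + 0.0464·78 + 0.1341·74 = 124.0265
  x_3 = 0.0749·75 + 0.1112·26 + 0.1363·78 + 1.0795·44 + 0.1549·84 + 0.0860·78 + 0.1295·74 = 95.9495
  x_4 = 0.1214·75 + 0.1266·26 + 0.1043·78 + 0.1372·44 + 1.1055·84 + 0.0594·78 + 0.1108·74 = 132.2707
  x_5 = 0.1196·75 + 0.0908·26 + 0.1544·78 + 0.1230·44 + 0.0495·84 + 1.1060·78 + 0.0666·74 = 124.1363
  x_6 = 0.1043·75 + 0.1538·26 + 0.1008·78 + 0.0498·44 + 0.1264·84 + 0.0977·78 + 1.0960·74 = 121.2239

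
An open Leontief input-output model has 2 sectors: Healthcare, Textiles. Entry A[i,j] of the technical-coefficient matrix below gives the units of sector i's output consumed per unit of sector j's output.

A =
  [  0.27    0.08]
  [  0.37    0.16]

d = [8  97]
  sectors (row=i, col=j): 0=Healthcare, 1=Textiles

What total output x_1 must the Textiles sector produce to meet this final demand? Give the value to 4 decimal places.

Form M = I − A:
  [  0.73   -0.08]
  [ -0.37    0.84]
Leontief inverse L = M⁻¹:
  [  1.4393    0.1371]
  [  0.6340    1.2509]
Total output x = L · d:
  x_0 = 1.4393·8 + 0.1371·97 = 24.8115
  x_1 = 0.6340·8 + 1.2509·97 = 126.4051

126.4051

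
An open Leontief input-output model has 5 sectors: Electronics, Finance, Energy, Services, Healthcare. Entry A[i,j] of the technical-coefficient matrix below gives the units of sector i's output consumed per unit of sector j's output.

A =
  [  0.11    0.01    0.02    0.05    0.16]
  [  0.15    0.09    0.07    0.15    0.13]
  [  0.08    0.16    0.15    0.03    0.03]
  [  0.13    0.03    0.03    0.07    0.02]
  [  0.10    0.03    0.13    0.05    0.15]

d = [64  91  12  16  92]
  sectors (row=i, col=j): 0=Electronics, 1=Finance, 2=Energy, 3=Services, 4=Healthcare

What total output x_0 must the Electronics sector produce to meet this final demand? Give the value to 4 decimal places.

Form M = I − A:
  [  0.89   -0.01   -0.02   -0.05   -0.16]
  [ -0.15    0.91   -0.07   -0.15   -0.13]
  [ -0.08   -0.16    0.85   -0.03   -0.03]
  [ -0.13   -0.03   -0.03    0.93   -0.02]
  [ -0.10   -0.03   -0.13   -0.05    0.85]
Leontief inverse L = M⁻¹:
  [  1.1738    0.0353    0.0688    0.0834    0.2308]
  [  0.2632    1.1419    0.1437    0.2156    0.2343]
  [  0.1730    0.2229    1.2192    0.0906    0.1118]
  [  0.1821    0.0507    0.0579    1.0989    0.0699]
  [  0.1846    0.0815    0.2030    0.0959    1.2331]
Total output x = L · d:
  x_0 = 1.1738·64 + 0.0353·91 + 0.0688·12 + 0.0834·16 + 0.2308·92 = 101.7329
  x_1 = 0.2632·64 + 1.1419·91 + 0.1437·12 + 0.2156·16 + 0.2343·92 = 147.4862
  x_2 = 0.1730·64 + 0.2229·91 + 1.2192·12 + 0.0906·16 + 0.1118·92 = 57.7240
  x_3 = 0.1821·64 + 0.0507·91 + 0.0579·12 + 1.0989·16 + 0.0699·92 = 40.9834
  x_4 = 0.1846·64 + 0.0815·91 + 0.2030·12 + 0.0959·16 + 1.2331·92 = 136.6484

101.7329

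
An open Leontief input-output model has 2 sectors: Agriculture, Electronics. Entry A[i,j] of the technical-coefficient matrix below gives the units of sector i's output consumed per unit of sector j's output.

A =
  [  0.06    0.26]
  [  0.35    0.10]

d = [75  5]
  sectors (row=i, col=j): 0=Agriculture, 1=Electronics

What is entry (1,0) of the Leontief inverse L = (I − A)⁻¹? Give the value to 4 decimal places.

L[1,0] = 0.4636

Form M = I − A:
  [  0.94   -0.26]
  [ -0.35    0.90]
Leontief inverse L = M⁻¹:
  [  1.1921    0.3444]
  [  0.4636    1.2450]
Total output x = L · d:
  x_0 = 1.1921·75 + 0.3444·5 = 91.1258
  x_1 = 0.4636·75 + 1.2450·5 = 40.9934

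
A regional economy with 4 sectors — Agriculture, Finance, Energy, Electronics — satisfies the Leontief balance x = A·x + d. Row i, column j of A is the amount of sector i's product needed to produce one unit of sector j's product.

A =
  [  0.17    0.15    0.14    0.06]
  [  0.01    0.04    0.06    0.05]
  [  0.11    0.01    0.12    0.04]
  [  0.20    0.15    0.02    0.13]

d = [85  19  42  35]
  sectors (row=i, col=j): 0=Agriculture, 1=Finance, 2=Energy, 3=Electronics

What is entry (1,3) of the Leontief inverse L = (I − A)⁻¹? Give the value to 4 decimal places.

Form M = I − A:
  [  0.83   -0.15   -0.14   -0.06]
  [ -0.01    0.96   -0.06   -0.05]
  [ -0.11   -0.01    0.88   -0.04]
  [ -0.20   -0.15   -0.02    0.87]
Leontief inverse L = M⁻¹:
  [  1.2627    0.2167    0.2182    0.1096]
  [  0.0396    1.0592    0.0800    0.0673]
  [  0.1720    0.0497    1.1687    0.0685]
  [  0.3011    0.2336    0.0908    1.1878]
Total output x = L · d:
  x_0 = 1.2627·85 + 0.2167·19 + 0.2182·42 + 0.1096·35 = 124.4480
  x_1 = 0.0396·85 + 1.0592·19 + 0.0800·42 + 0.0673·35 = 29.2061
  x_2 = 0.1720·85 + 0.0497·19 + 1.1687·42 + 0.0685·35 = 67.0431
  x_3 = 0.3011·85 + 0.2336·19 + 0.0908·42 + 1.1878·35 = 75.4154

L[1,3] = 0.0673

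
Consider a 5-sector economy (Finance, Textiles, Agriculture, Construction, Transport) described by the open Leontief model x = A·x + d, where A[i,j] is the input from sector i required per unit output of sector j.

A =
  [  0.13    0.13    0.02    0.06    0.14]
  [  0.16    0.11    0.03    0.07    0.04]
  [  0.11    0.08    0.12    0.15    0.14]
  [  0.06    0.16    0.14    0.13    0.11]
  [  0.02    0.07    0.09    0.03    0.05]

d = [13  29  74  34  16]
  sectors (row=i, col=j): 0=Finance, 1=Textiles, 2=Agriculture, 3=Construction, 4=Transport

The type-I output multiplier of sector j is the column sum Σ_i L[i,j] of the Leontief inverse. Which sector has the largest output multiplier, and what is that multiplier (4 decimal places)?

Form M = I − A:
  [  0.87   -0.13   -0.02   -0.06   -0.14]
  [ -0.16    0.89   -0.03   -0.07   -0.04]
  [ -0.11   -0.08    0.88   -0.15   -0.14]
  [ -0.06   -0.16   -0.14    0.87   -0.11]
  [ -0.02   -0.07   -0.09   -0.03    0.95]
Leontief inverse L = M⁻¹:
  [  1.2134    0.2229    0.0765    0.1222    0.2136]
  [  0.2419    1.1983    0.0787    0.1306    0.1128]
  [  0.2139    0.2045    1.2131    0.2489    0.2477]
  [  0.1713    0.2840    0.2313    1.2314    0.2139]
  [  0.0690    0.1213    0.1296    0.0747    1.0957]
Total output x = L · d:
  x_0 = 1.2134·13 + 0.2229·29 + 0.0765·74 + 0.1222·34 + 0.2136·16 = 35.4672
  x_1 = 0.2419·13 + 1.1983·29 + 0.0787·74 + 0.1306·34 + 0.1128·16 = 49.9620
  x_2 = 0.2139·13 + 0.2045·29 + 1.2131·74 + 0.2489·34 + 0.2477·16 = 110.9091
  x_3 = 0.1713·13 + 0.2840·29 + 0.2313·74 + 1.2314·34 + 0.2139·16 = 72.8711
  x_4 = 0.0690·13 + 0.1213·29 + 0.1296·74 + 0.0747·34 + 1.0957·16 = 34.0786
Output multipliers (column sums of L):
  Finance: 1.9096
  Textiles: 2.0311
  Agriculture: 1.7292
  Construction: 1.8076
  Transport: 1.8837

Textiles (2.0311)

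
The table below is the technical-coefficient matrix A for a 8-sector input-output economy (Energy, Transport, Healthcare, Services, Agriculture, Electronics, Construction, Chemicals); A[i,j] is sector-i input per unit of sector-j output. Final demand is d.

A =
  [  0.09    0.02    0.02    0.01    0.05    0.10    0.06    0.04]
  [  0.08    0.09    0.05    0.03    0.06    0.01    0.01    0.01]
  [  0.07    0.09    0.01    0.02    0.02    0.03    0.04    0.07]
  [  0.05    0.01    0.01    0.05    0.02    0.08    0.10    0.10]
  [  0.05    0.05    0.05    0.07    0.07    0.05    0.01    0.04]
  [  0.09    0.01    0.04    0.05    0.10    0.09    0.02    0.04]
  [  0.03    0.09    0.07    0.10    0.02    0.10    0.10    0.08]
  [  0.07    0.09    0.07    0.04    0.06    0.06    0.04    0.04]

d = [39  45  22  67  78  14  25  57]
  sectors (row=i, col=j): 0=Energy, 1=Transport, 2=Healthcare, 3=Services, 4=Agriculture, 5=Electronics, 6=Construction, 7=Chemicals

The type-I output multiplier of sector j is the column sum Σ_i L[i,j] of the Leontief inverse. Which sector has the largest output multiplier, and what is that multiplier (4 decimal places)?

Energy (1.9326)

Form M = I − A:
  [  0.91   -0.02   -0.02   -0.01   -0.05   -0.10   -0.06   -0.04]
  [ -0.08    0.91   -0.05   -0.03   -0.06   -0.01   -0.01   -0.01]
  [ -0.07   -0.09    0.99   -0.02   -0.02   -0.03   -0.04   -0.07]
  [ -0.05   -0.01   -0.01    0.95   -0.02   -0.08   -0.10   -0.10]
  [ -0.05   -0.05   -0.05   -0.07    0.93   -0.05   -0.01   -0.04]
  [ -0.09   -0.01   -0.04   -0.05   -0.10    0.91   -0.02   -0.04]
  [ -0.03   -0.09   -0.07   -0.10   -0.02   -0.10    0.90   -0.08]
  [ -0.07   -0.09   -0.07   -0.04   -0.06   -0.06   -0.04    0.96]
Leontief inverse L = M⁻¹:
  [  1.1380    0.0531    0.0483    0.0418    0.0894    0.1507    0.0909    0.0734]
  [  0.1198    1.1212    0.0707    0.0520    0.0891    0.0432    0.0329    0.0355]
  [  0.1125    0.1252    1.0361    0.0455    0.0524    0.0685    0.0664    0.0969]
  [  0.1000    0.0511    0.0440    1.0885    0.0598    0.1367    0.1401    0.1412]
  [  0.0953    0.0835    0.0747    0.0987    1.1050    0.0924    0.0392    0.0737]
  [  0.1425    0.0442    0.0686    0.0839    0.1429    1.1435    0.0528    0.0781]
  [  0.0989    0.1480    0.1124    0.1492    0.0721    0.1687    1.1515    0.1354]
  [  0.1256    0.1344    0.1012    0.0742    0.1022    0.1100    0.0741    1.0784]
Total output x = L · d:
  x_0 = 1.1380·39 + 0.0531·45 + 0.0483·22 + 0.0418·67 + 0.0894·78 + 0.1507·14 + 0.0909·25 + 0.0734·57 = 66.1807
  x_1 = 0.1198·39 + 1.1212·45 + 0.0707·22 + 0.0520·67 + 0.0891·78 + 0.0432·14 + 0.0329·25 + 0.0355·57 = 70.5612
  x_2 = 0.1125·39 + 0.1252·45 + 1.0361·22 + 0.0455·67 + 0.0524·78 + 0.0685·14 + 0.0664·25 + 0.0969·57 = 48.0927
  x_3 = 0.1000·39 + 0.0511·45 + 0.0440·22 + 1.0885·67 + 0.0598·78 + 0.1367·14 + 0.1401·25 + 0.1412·57 = 98.2298
  x_4 = 0.0953·39 + 0.0835·45 + 0.0747·22 + 0.0987·67 + 1.1050·78 + 0.0924·14 + 0.0392·25 + 0.0737·57 = 108.4003
  x_5 = 0.1425·39 + 0.0442·45 + 0.0686·22 + 0.0839·67 + 0.1429·78 + 1.1435·14 + 0.0528·25 + 0.0781·57 = 47.6108
  x_6 = 0.0989·39 + 0.1480·45 + 0.1124·22 + 0.1492·67 + 0.0721·78 + 0.1687·14 + 1.1515·25 + 0.1354·57 = 67.4808
  x_7 = 0.1256·39 + 0.1344·45 + 0.1012·22 + 0.0742·67 + 0.1022·78 + 0.1100·14 + 0.0741·25 + 1.0784·57 = 90.9778
Output multipliers (column sums of L):
  Energy: 1.9326
  Transport: 1.7607
  Healthcare: 1.5560
  Services: 1.6339
  Agriculture: 1.7131
  Electronics: 1.9137
  Construction: 1.6479
  Chemicals: 1.7126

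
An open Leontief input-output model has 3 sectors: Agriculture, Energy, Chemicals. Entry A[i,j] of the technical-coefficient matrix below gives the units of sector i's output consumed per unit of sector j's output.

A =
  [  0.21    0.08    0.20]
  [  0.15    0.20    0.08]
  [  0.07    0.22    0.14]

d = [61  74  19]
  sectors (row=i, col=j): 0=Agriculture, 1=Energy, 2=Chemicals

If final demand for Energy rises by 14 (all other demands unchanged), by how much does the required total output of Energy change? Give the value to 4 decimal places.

Form M = I − A:
  [  0.79   -0.08   -0.20]
  [ -0.15    0.80   -0.08]
  [ -0.07   -0.22    0.86]
Leontief inverse L = M⁻¹:
  [  1.3380    0.2251    0.3321]
  [  0.2686    1.3280    0.1860]
  [  0.1776    0.3580    1.2374]
Total output x = L · d:
  x_0 = 1.3380·61 + 0.2251·74 + 0.3321·19 = 104.5872
  x_1 = 0.2686·61 + 1.3280·74 + 0.1860·19 = 118.1943
  x_2 = 0.1776·61 + 0.3580·74 + 1.2374·19 = 60.8417
Δx_1 = L[1,1] · Δd_1 = 1.3280 · 14 = 18.5922

18.5922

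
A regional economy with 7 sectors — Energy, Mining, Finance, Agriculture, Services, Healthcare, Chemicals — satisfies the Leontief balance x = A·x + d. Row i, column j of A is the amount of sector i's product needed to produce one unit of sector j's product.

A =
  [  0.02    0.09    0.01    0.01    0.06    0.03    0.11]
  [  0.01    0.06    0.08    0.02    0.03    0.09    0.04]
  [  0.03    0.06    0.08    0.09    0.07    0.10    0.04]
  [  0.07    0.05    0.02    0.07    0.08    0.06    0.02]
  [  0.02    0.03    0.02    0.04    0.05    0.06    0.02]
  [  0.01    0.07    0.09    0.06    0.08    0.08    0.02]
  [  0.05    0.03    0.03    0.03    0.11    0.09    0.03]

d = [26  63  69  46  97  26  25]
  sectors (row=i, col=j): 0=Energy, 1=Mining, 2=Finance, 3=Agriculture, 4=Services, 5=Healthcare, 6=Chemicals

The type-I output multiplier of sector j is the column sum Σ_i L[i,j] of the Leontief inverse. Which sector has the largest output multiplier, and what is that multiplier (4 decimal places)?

Healthcare (1.8039)

Form M = I − A:
  [  0.98   -0.09   -0.01   -0.01   -0.06   -0.03   -0.11]
  [ -0.01    0.94   -0.08   -0.02   -0.03   -0.09   -0.04]
  [ -0.03   -0.06    0.92   -0.09   -0.07   -0.10   -0.04]
  [ -0.07   -0.05   -0.02    0.93   -0.08   -0.06   -0.02]
  [ -0.02   -0.03   -0.02   -0.04    0.95   -0.06   -0.02]
  [ -0.01   -0.07   -0.09   -0.06   -0.08    0.92   -0.02]
  [ -0.05   -0.03   -0.03   -0.03   -0.11   -0.09    0.97]
Leontief inverse L = M⁻¹:
  [  1.0339    0.1150    0.0349    0.0296    0.0946    0.0693    0.1274]
  [  0.0236    1.0896    0.1123    0.0478    0.0660    0.1326    0.0573]
  [  0.0518    0.1007    1.1190    0.1283    0.1203    0.1557    0.0645]
  [  0.0860    0.0818    0.0454    1.0951    0.1168    0.0989    0.0420]
  [  0.0303    0.0503    0.0389    0.0581    1.0750    0.0872    0.0323]
  [  0.0277    0.1050    0.1260    0.0942    0.1221    1.1299    0.0404]
  [  0.0643    0.0607    0.0574    0.0562    0.1475    0.1303    1.0500]
Total output x = L · d:
  x_0 = 1.0339·26 + 0.1150·63 + 0.0349·69 + 0.0296·46 + 0.0946·97 + 0.0693·26 + 0.1274·25 = 52.0610
  x_1 = 0.0236·26 + 1.0896·63 + 0.1123·69 + 0.0478·46 + 0.0660·97 + 0.1326·26 + 0.0573·25 = 90.4908
  x_2 = 0.0518·26 + 0.1007·63 + 1.1190·69 + 0.1283·46 + 0.1203·97 + 0.1557·26 + 0.0645·25 = 108.1339
  x_3 = 0.0860·26 + 0.0818·63 + 0.0454·69 + 1.0951·46 + 0.1168·97 + 0.0989·26 + 0.0420·25 = 75.8494
  x_4 = 0.0303·26 + 0.0503·63 + 0.0389·69 + 0.0581·46 + 1.0750·97 + 0.0872·26 + 0.0323·25 = 116.6612
  x_5 = 0.0277·26 + 0.1050·63 + 0.1260·69 + 0.0942·46 + 0.1221·97 + 1.1299·26 + 0.0404·25 = 62.5984
  x_6 = 0.0643·26 + 0.0607·63 + 0.0574·69 + 0.0562·46 + 0.1475·97 + 0.1303·26 + 1.0500·25 = 55.9834
Output multipliers (column sums of L):
  Energy: 1.3176
  Mining: 1.6032
  Finance: 1.5339
  Agriculture: 1.5093
  Services: 1.7422
  Healthcare: 1.8039
  Chemicals: 1.4140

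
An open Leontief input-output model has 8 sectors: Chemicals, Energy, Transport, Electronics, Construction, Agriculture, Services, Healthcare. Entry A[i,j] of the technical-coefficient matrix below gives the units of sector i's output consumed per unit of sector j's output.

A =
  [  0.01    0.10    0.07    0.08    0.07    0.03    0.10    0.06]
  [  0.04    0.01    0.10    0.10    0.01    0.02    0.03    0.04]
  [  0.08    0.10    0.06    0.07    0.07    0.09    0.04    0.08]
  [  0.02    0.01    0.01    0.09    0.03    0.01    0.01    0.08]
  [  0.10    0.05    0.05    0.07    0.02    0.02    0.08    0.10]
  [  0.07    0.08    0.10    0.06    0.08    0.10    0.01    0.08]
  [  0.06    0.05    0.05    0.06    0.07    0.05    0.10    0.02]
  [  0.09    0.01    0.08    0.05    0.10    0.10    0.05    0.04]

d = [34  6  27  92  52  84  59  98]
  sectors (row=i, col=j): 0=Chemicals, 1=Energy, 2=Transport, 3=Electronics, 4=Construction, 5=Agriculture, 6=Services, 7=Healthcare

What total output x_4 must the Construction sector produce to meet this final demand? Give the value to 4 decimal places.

Form M = I − A:
  [  0.99   -0.10   -0.07   -0.08   -0.07   -0.03   -0.10   -0.06]
  [ -0.04    0.99   -0.10   -0.10   -0.01   -0.02   -0.03   -0.04]
  [ -0.08   -0.10    0.94   -0.07   -0.07   -0.09   -0.04   -0.08]
  [ -0.02   -0.01   -0.01    0.91   -0.03   -0.01   -0.01   -0.08]
  [ -0.10   -0.05   -0.05   -0.07    0.98   -0.02   -0.08   -0.10]
  [ -0.07   -0.08   -0.10   -0.06   -0.08    0.90   -0.01   -0.08]
  [ -0.06   -0.05   -0.05   -0.06   -0.07   -0.05    0.90   -0.02]
  [ -0.09   -0.01   -0.08   -0.05   -0.10   -0.10   -0.05    0.96]
Leontief inverse L = M⁻¹:
  [  1.0667    0.1433    0.1289    0.1501    0.1204    0.0774    0.1488    0.1180]
  [  0.0761    1.0438    0.1369    0.1477    0.0476    0.0547    0.0604    0.0827]
  [  0.1442    0.1555    1.1334    0.1514    0.1317    0.1482    0.0950    0.1506]
  [  0.0468    0.0280    0.0361    1.1236    0.0568    0.0335    0.0318    0.1101]
  [  0.1505    0.0953    0.1072    0.1362    1.0745    0.0676    0.1310    0.1540]
  [  0.1369    0.1387    0.1740    0.1408    0.1429    1.1615    0.0633    0.1536]
  [  0.1091    0.0947    0.1028    0.1227    0.1168    0.0919    1.1478    0.0733]
  [  0.1509    0.0680    0.1445    0.1220    0.1586    0.1547    0.1042    1.1077]
Total output x = L · d:
  x_0 = 1.0667·34 + 0.1433·6 + 0.1289·27 + 0.1501·92 + 0.1204·52 + 0.0774·84 + 0.1488·59 + 0.1180·98 = 87.5197
  x_1 = 0.0761·34 + 1.0438·6 + 0.1369·27 + 0.1477·92 + 0.0476·52 + 0.0547·84 + 0.0604·59 + 0.0827·98 = 44.8751
  x_2 = 0.1442·34 + 0.1555·6 + 1.1334·27 + 0.1514·92 + 0.1317·52 + 0.1482·84 + 0.0950·59 + 0.1506·98 = 90.0259
  x_3 = 0.0468·34 + 0.0280·6 + 0.0361·27 + 1.1236·92 + 0.0568·52 + 0.0335·84 + 0.0318·59 + 0.1101·98 = 124.5412
  x_4 = 0.1505·34 + 0.0953·6 + 0.1072·27 + 0.1362·92 + 1.0745·52 + 0.0676·84 + 0.1310·59 + 0.1540·98 = 105.4870
  x_5 = 0.1369·34 + 0.1387·6 + 0.1740·27 + 0.1408·92 + 0.1429·52 + 1.1615·84 + 0.0633·59 + 0.1536·98 = 146.9219
  x_6 = 0.1091·34 + 0.0947·6 + 0.1028·27 + 0.1227·92 + 0.1168·52 + 0.0919·84 + 1.1478·59 + 0.0733·98 = 107.0346
  x_7 = 0.1509·34 + 0.0680·6 + 0.1445·27 + 0.1220·92 + 0.1586·52 + 0.1547·84 + 0.1042·59 + 1.1077·98 = 156.6118

105.4870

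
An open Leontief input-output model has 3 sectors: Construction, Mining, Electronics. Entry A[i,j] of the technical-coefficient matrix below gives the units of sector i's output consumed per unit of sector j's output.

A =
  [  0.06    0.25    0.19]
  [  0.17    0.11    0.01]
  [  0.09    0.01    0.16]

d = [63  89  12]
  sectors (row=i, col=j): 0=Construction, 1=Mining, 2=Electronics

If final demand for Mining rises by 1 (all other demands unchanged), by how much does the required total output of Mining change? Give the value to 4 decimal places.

Form M = I − A:
  [  0.94   -0.25   -0.19]
  [ -0.17    0.89   -0.01]
  [ -0.09   -0.01    0.84]
Leontief inverse L = M⁻¹:
  [  1.1479    0.3254    0.2635]
  [  0.2207    1.1863    0.0640]
  [  0.1256    0.0490    1.2195]
Total output x = L · d:
  x_0 = 1.1479·63 + 0.3254·89 + 0.2635·12 = 104.4419
  x_1 = 0.2207·63 + 1.1863·89 + 0.0640·12 = 120.2519
  x_2 = 0.1256·63 + 0.0490·89 + 1.2195·12 = 26.9075
Δx_1 = L[1,1] · Δd_1 = 1.1863 · 1 = 1.1863

1.1863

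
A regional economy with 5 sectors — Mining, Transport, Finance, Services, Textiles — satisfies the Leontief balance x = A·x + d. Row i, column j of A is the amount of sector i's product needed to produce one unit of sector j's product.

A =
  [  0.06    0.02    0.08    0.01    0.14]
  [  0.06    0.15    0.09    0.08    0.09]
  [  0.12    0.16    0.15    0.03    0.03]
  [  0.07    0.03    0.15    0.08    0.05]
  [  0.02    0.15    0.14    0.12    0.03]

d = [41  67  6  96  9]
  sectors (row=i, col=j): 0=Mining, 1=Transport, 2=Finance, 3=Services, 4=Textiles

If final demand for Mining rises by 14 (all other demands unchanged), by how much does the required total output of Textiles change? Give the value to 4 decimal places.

1.1516

Form M = I − A:
  [  0.94   -0.02   -0.08   -0.01   -0.14]
  [ -0.06    0.85   -0.09   -0.08   -0.09]
  [ -0.12   -0.16    0.85   -0.03   -0.03]
  [ -0.07   -0.03   -0.15    0.92   -0.05]
  [ -0.02   -0.15   -0.14   -0.12    0.97]
Leontief inverse L = M⁻¹:
  [  1.0955    0.0860    0.1490    0.0468    0.1731]
  [  0.1170    1.2455    0.1906    0.1347    0.1453]
  [  0.1839    0.2588    1.2502    0.0774    0.0932]
  [  0.1216    0.1026    0.2345    1.1168    0.0919]
  [  0.0823    0.2444    0.2420    0.1711    1.0818]
Total output x = L · d:
  x_0 = 1.0955·41 + 0.0860·67 + 0.1490·6 + 0.0468·96 + 0.1731·9 = 57.6271
  x_1 = 0.1170·41 + 1.2455·67 + 0.1906·6 + 0.1347·96 + 0.1453·9 = 103.6291
  x_2 = 0.1839·41 + 0.2588·67 + 1.2502·6 + 0.0774·96 + 0.0932·9 = 40.6546
  x_3 = 0.1216·41 + 0.1026·67 + 0.2345·6 + 1.1168·96 + 0.0919·9 = 121.3145
  x_4 = 0.0823·41 + 0.2444·67 + 0.2420·6 + 0.1711·96 + 1.0818·9 = 47.3673
Δx_4 = L[4,0] · Δd_0 = 0.0823 · 14 = 1.1516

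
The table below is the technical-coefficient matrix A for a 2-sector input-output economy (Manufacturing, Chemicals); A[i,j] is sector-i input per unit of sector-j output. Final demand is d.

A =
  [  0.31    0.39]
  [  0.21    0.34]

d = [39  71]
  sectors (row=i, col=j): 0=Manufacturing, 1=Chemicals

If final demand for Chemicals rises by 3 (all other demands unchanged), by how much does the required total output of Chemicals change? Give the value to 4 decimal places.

Form M = I − A:
  [  0.69   -0.39]
  [ -0.21    0.66]
Leontief inverse L = M⁻¹:
  [  1.7671    1.0442]
  [  0.5622    1.8474]
Total output x = L · d:
  x_0 = 1.7671·39 + 1.0442·71 = 143.0522
  x_1 = 0.5622·39 + 1.8474·71 = 153.0924
Δx_1 = L[1,1] · Δd_1 = 1.8474 · 3 = 5.5422

5.5422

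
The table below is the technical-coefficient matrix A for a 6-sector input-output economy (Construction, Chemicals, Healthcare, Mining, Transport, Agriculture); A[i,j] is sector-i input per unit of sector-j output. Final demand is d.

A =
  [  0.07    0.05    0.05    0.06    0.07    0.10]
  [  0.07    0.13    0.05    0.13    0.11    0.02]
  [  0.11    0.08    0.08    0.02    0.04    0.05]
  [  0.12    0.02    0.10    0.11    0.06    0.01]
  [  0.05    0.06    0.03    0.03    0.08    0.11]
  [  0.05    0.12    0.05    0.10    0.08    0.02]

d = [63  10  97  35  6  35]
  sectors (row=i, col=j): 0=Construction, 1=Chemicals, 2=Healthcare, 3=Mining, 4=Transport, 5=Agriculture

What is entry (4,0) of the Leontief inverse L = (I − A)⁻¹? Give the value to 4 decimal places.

Form M = I − A:
  [  0.93   -0.05   -0.05   -0.06   -0.07   -0.10]
  [ -0.07    0.87   -0.05   -0.13   -0.11   -0.02]
  [ -0.11   -0.08    0.92   -0.02   -0.04   -0.05]
  [ -0.12   -0.02   -0.10    0.89   -0.06   -0.01]
  [ -0.05   -0.06   -0.03   -0.03    0.92   -0.11]
  [ -0.05   -0.12   -0.05   -0.10   -0.08    0.98]
Leontief inverse L = M⁻¹:
  [  1.1219    0.1024    0.0900    0.1119    0.1206    0.1358]
  [  0.1408    1.1929    0.1035    0.1994    0.1766    0.0658]
  [  0.1603    0.1316    1.1178    0.0679    0.0885    0.0867]
  [  0.1800    0.0648    0.1454    1.1578    0.1077    0.0510]
  [  0.0942    0.1105    0.0641    0.0780    1.1276    0.1425]
  [  0.1087    0.1736    0.0944    0.1581    0.1353    1.0567]
Total output x = L · d:
  x_0 = 1.1219·63 + 0.1024·10 + 0.0900·97 + 0.1119·35 + 0.1206·6 + 0.1358·35 = 89.8282
  x_1 = 0.1408·63 + 1.1929·10 + 0.1035·97 + 0.1994·35 + 0.1766·6 + 0.0658·35 = 41.1806
  x_2 = 0.1603·63 + 0.1316·10 + 1.1178·97 + 0.0679·35 + 0.0885·6 + 0.0867·35 = 125.7824
  x_3 = 0.1800·63 + 0.0648·10 + 0.1454·97 + 1.1578·35 + 0.1077·6 + 0.0510·35 = 69.0523
  x_4 = 0.0942·63 + 0.1105·10 + 0.0641·97 + 0.0780·35 + 1.1276·6 + 0.1425·35 = 27.7444
  x_5 = 0.1087·63 + 0.1736·10 + 0.0944·97 + 0.1581·35 + 0.1353·6 + 1.0567·35 = 61.0684

L[4,0] = 0.0942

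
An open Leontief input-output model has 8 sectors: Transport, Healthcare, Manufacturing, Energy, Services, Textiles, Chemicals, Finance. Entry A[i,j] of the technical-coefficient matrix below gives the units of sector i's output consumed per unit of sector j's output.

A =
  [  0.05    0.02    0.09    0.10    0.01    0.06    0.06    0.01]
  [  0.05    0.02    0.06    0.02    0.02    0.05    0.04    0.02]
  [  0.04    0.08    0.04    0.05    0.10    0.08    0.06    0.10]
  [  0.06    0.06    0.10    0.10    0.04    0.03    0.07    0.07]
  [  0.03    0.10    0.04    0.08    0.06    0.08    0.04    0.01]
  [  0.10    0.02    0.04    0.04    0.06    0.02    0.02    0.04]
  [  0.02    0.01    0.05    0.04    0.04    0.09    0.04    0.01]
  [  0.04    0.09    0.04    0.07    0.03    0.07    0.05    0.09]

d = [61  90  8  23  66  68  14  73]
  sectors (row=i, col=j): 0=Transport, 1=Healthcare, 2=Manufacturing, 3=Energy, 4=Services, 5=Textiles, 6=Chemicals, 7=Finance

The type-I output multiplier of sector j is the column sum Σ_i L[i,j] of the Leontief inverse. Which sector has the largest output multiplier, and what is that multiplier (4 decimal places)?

Form M = I − A:
  [  0.95   -0.02   -0.09   -0.10   -0.01   -0.06   -0.06   -0.01]
  [ -0.05    0.98   -0.06   -0.02   -0.02   -0.05   -0.04   -0.02]
  [ -0.04   -0.08    0.96   -0.05   -0.10   -0.08   -0.06   -0.10]
  [ -0.06   -0.06   -0.10    0.90   -0.04   -0.03   -0.07   -0.07]
  [ -0.03   -0.10   -0.04   -0.08    0.94   -0.08   -0.04   -0.01]
  [ -0.10   -0.02   -0.04   -0.04   -0.06    0.98   -0.02   -0.04]
  [ -0.02   -0.01   -0.05   -0.04   -0.04   -0.09    0.96   -0.01]
  [ -0.04   -0.09   -0.04   -0.07   -0.03   -0.07   -0.05    0.91]
Leontief inverse L = M⁻¹:
  [  1.0861    0.0537    0.1332    0.1454    0.0449    0.1002    0.0953    0.0449]
  [  0.0744    1.0426    0.0874    0.0497    0.0434    0.0787    0.0628    0.0418]
  [  0.0863    0.1287    1.0917    0.1072    0.1419    0.1353    0.1029    0.1406]
  [  0.1044    0.1078    0.1552    1.1591    0.0834    0.0858    0.1165    0.1157]
  [  0.0690    0.1345    0.0840    0.1244    1.0938    0.1208    0.0744    0.0407]
  [  0.1287    0.0506    0.0766    0.0815    0.0857    1.0558    0.0498    0.0651]
  [  0.0480    0.0349    0.0786    0.0715    0.0665    0.1188    1.0632    0.0331]
  [  0.0817    0.1297    0.0874    0.1195    0.0652    0.1165    0.0886    1.1283]
Total output x = L · d:
  x_0 = 1.0861·61 + 0.0537·90 + 0.1332·8 + 0.1454·23 + 0.0449·66 + 0.1002·68 + 0.0953·14 + 0.0449·73 = 89.8855
  x_1 = 0.0744·61 + 1.0426·90 + 0.0874·8 + 0.0497·23 + 0.0434·66 + 0.0787·68 + 0.0628·14 + 0.0418·73 = 112.3664
  x_2 = 0.0863·61 + 0.1287·90 + 1.0917·8 + 0.1072·23 + 0.1419·66 + 0.1353·68 + 0.1029·14 + 0.1406·73 = 58.3163
  x_3 = 0.1044·61 + 0.1078·90 + 0.1552·8 + 1.1591·23 + 0.0834·66 + 0.0858·68 + 0.1165·14 + 0.1157·73 = 65.3931
  x_4 = 0.0690·61 + 0.1345·90 + 0.0840·8 + 0.1244·23 + 1.0938·66 + 0.1208·68 + 0.0744·14 + 0.0407·73 = 104.2602
  x_5 = 0.1287·61 + 0.0506·90 + 0.0766·8 + 0.0815·23 + 0.0857·66 + 1.0558·68 + 0.0498·14 + 0.0651·73 = 97.7952
  x_6 = 0.0480·61 + 0.0349·90 + 0.0786·8 + 0.0715·23 + 0.0665·66 + 0.1188·68 + 1.0632·14 + 0.0331·73 = 38.1085
  x_7 = 0.0817·61 + 0.1297·90 + 0.0874·8 + 0.1195·23 + 0.0652·66 + 0.1165·68 + 0.0886·14 + 1.1283·73 = 115.9313
Output multipliers (column sums of L):
  Transport: 1.6787
  Healthcare: 1.6824
  Manufacturing: 1.7942
  Energy: 1.8584
  Services: 1.6248
  Textiles: 1.8119
  Chemicals: 1.6536
  Finance: 1.6101

Energy (1.8584)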